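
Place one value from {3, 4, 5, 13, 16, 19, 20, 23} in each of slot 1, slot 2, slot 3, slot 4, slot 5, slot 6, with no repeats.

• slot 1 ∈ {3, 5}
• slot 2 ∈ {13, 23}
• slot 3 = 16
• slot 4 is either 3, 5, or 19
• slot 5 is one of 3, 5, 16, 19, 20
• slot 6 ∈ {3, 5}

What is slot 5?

slot 3 must be 16 (only option left). Remove 16 from slot 5.
slot 1 and slot 6 share exactly the 2 values {3, 5}; by pigeonhole those values go to them, so strike 3, 5 from slot 4, slot 5.
slot 4's domain is down to {19}, so slot 4 = 19. Eliminate 19 elsewhere: slot 5.
So slot 5 = 20.

20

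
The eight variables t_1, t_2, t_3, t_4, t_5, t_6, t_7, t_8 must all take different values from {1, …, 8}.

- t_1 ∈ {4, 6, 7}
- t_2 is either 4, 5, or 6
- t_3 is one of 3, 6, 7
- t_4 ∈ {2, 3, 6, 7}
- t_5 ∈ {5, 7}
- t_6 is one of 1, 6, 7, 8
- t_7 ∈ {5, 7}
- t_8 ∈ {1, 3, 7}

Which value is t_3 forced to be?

The 8 variables draw from only 8 values {1, 2, 3, 4, 5, 6, 7, 8}, so each is used; only t_4 can be 2, hence t_4 = 2.
The 7 still-open variables together cover exactly {1, 3, 4, 5, 6, 7, 8} — 7 values for 7 variables — and 8 appears only in t_6's list, so t_6 = 8.
The 6 still-open variables together cover exactly {1, 3, 4, 5, 6, 7} — 6 values for 6 variables — and 1 appears only in t_8's list, so t_8 = 1.
The 5 still-open variables draw from only 5 values {3, 4, 5, 6, 7}, so each is used; only t_3 can be 3, hence t_3 = 3.

3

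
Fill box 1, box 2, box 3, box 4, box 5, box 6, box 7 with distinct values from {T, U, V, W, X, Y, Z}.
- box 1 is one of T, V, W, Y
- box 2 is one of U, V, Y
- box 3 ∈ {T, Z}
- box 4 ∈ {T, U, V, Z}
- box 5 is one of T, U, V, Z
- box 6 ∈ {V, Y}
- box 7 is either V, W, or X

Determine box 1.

The 7 variables draw from only 7 values {T, U, V, W, X, Y, Z}, so each is used; only box 7 can be X, hence box 7 = X.
The 6 still-open variables together cover exactly {T, U, V, W, Y, Z} — 6 values for 6 variables — and W appears only in box 1's list, so box 1 = W.

W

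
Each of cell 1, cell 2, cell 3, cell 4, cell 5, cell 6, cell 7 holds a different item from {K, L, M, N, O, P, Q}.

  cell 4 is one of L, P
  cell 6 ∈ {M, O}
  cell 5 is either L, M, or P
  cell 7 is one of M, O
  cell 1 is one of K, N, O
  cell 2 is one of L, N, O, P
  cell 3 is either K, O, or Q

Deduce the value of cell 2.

N

Among the 7 variables, Q fits only cell 3 (and all 7 values in {K, L, M, N, O, P, Q} must be used), so cell 3 = Q.
The 6 still-open variables together cover exactly {K, L, M, N, O, P} — 6 values for 6 variables — and K appears only in cell 1's list, so cell 1 = K.
The 5 still-open variables draw from only 5 values {L, M, N, O, P}, so each is used; only cell 2 can be N, hence cell 2 = N.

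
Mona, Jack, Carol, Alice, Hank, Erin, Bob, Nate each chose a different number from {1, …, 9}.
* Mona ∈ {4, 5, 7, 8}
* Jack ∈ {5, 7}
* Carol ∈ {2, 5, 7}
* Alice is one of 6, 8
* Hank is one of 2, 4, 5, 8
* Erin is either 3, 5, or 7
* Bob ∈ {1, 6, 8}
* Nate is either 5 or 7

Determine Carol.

2

The 8 variables together cover exactly {1, 2, 3, 4, 5, 6, 7, 8} — 8 values for 8 variables — and 1 appears only in Bob's list, so Bob = 1.
Among the 7 still-open variables, 3 fits only Erin (and all 7 values in {2, 3, 4, 5, 6, 7, 8} must be used), so Erin = 3.
The 6 still-open variables together cover exactly {2, 4, 5, 6, 7, 8} — 6 values for 6 variables — and 6 appears only in Alice's list, so Alice = 6.
Jack and Nate between them cover only {5, 7} — a naked pair. Remove those values from Mona, Carol, Hank.
So Carol = 2.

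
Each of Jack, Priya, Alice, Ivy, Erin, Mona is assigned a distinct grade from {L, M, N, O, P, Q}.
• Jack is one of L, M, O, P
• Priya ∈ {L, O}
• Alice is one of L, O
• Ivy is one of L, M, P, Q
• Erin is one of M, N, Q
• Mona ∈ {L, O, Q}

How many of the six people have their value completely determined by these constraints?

The 6 variables together cover exactly {L, M, N, O, P, Q} — 6 values for 6 variables — and N appears only in Erin's list, so Erin = N.
Priya and Alice between them cover only {L, O} — a naked pair. Remove those values from Jack, Ivy, Mona.
Mona must be Q (only option left). Strike Q from Ivy.
Determined: Erin=N, Mona=Q. The other people each still have more than one consistent value. That makes 2.

2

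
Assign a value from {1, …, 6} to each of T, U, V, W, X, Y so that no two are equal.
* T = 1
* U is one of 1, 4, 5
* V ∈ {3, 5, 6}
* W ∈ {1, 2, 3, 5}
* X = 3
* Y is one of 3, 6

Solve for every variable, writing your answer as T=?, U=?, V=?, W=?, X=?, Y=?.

T must be 1 (only option left). So U, W can't be 1.
That leaves X = 3. Eliminate 3 elsewhere: V, W, Y.
Y's domain is down to {6}, so Y = 6. Eliminate 6 elsewhere: V.
V has just one choice, so V = 5. So U, W can't be 5.
W must be 2 (only option left).
U has just one choice, so U = 4.

T=1, U=4, V=5, W=2, X=3, Y=6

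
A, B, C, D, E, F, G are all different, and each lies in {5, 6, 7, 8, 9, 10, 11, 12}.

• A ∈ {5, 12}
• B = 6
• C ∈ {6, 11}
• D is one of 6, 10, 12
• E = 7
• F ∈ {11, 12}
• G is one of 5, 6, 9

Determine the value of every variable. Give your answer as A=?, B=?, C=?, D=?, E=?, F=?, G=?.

A=5, B=6, C=11, D=10, E=7, F=12, G=9

B's domain is down to {6}, so B = 6. Eliminate 6 elsewhere: C, D, G.
C has just one choice, so C = 11. Remove 11 from F.
E's domain is down to {7}, so E = 7.
F must be 12 (only option left). Eliminate 12 elsewhere: A, D.
A must be 5 (only option left). Strike 5 from G.
D must be 10 (only option left).
G has just one choice, so G = 9.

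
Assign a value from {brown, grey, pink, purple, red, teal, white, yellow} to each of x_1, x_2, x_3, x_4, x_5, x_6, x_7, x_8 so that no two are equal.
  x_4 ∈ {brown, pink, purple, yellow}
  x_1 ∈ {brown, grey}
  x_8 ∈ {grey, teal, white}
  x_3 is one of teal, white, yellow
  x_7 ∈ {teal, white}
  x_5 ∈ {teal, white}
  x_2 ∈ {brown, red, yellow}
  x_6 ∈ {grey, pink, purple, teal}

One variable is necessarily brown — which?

x_1

Among the 8 variables, red fits only x_2 (and all 8 values in {brown, grey, pink, purple, red, teal, white, yellow} must be used), so x_2 = red.
x_5 and x_7 between them cover only {teal, white} — a naked pair. Remove those values from x_3, x_6, x_8.
That leaves x_3 = yellow. Remove yellow from x_4.
That leaves x_8 = grey. So x_1, x_6 can't be grey.
So brown goes to x_1.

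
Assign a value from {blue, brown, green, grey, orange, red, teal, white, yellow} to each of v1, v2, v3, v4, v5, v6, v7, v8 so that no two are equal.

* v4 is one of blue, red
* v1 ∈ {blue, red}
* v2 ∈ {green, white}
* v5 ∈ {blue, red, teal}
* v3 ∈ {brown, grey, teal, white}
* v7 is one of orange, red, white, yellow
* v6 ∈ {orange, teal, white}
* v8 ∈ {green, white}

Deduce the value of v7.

yellow

The 2 variables v1 and v4 are confined to {blue, red}, which locks those values in; drop them from v5, v7.
v5 has just one choice, so v5 = teal. Strike teal from v3, v6.
v2 and v8 between them cover only {green, white} — a naked pair. Remove those values from v3, v6, v7.
v6 has just one choice, so v6 = orange. Eliminate orange elsewhere: v7.
So v7 = yellow.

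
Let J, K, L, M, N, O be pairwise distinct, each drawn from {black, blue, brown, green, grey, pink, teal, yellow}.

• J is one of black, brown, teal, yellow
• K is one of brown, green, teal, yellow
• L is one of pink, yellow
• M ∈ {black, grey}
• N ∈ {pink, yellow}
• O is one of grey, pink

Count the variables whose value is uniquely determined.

L and N between them cover only {pink, yellow} — a naked pair. Remove those values from J, K, O.
O has just one choice, so O = grey. Eliminate grey elsewhere: M.
M must be black (only option left). Eliminate black elsewhere: J.
Determined: M=black, O=grey. The other variables each still have more than one consistent value. That makes 2.

2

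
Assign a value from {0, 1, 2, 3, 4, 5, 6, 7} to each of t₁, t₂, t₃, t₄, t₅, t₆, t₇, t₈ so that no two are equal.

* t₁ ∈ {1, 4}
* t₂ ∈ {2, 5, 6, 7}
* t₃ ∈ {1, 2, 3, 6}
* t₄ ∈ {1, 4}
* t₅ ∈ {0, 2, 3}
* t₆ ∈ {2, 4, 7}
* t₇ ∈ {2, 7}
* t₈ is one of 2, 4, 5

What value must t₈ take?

Among the 8 variables, 0 fits only t₅ (and all 8 values in {0, 1, 2, 3, 4, 5, 6, 7} must be used), so t₅ = 0.
The 7 still-open variables together cover exactly {1, 2, 3, 4, 5, 6, 7} — 7 values for 7 variables — and 3 appears only in t₃'s list, so t₃ = 3.
Among the 6 still-open variables, 6 fits only t₂ (and all 6 values in {1, 2, 4, 5, 6, 7} must be used), so t₂ = 6.
The 5 still-open variables draw from only 5 values {1, 2, 4, 5, 7}, so each is used; only t₈ can be 5, hence t₈ = 5.

5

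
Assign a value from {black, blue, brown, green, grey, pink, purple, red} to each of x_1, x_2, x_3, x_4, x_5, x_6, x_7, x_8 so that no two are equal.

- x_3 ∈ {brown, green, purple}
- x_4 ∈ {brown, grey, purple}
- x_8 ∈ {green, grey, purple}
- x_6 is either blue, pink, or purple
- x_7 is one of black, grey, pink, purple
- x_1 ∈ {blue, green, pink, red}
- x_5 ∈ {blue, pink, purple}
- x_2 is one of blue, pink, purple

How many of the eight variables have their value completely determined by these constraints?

The 8 variables draw from only 8 values {black, blue, brown, green, grey, pink, purple, red}, so each is used; only x_7 can be black, hence x_7 = black.
The 7 still-open variables draw from only 7 values {blue, brown, green, grey, pink, purple, red}, so each is used; only x_1 can be red, hence x_1 = red.
The 3 variables x_2, x_5, x_6 are confined to {blue, pink, purple}, which locks those values in; drop them from x_3, x_4, x_8.
Determined: x_1=red, x_7=black. The other variables each still have more than one consistent value. That makes 2.

2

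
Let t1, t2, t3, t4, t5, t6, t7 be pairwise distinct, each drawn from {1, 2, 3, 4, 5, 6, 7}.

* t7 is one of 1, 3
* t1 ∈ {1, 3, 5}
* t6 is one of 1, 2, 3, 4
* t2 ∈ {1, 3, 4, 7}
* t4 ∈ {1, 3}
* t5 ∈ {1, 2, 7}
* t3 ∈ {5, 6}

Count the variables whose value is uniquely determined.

The 7 variables together cover exactly {1, 2, 3, 4, 5, 6, 7} — 7 values for 7 variables — and 6 appears only in t3's list, so t3 = 6.
The 6 still-open variables draw from only 6 values {1, 2, 3, 4, 5, 7}, so each is used; only t1 can be 5, hence t1 = 5.
t4 and t7 between them cover only {1, 3} — a naked pair. Remove those values from t2, t5, t6.
Determined: t1=5, t3=6. The other variables each still have more than one consistent value. That makes 2.

2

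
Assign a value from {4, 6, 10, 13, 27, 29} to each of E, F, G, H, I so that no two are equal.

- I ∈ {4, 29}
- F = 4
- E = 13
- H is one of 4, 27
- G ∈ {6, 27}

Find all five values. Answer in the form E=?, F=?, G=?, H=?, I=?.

E's domain is down to {13}, so E = 13.
F has just one choice, so F = 4. So H, I can't be 4.
H has just one choice, so H = 27. Strike 27 from G.
I must be 29 (only option left).
G's domain is down to {6}, so G = 6.

E=13, F=4, G=6, H=27, I=29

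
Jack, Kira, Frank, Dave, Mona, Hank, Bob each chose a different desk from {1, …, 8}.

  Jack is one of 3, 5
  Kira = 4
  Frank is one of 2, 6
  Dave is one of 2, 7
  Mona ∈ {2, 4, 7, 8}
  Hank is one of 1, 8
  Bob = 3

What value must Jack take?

5

Kira has just one choice, so Kira = 4. Strike 4 from Mona.
Bob's domain is down to {3}, so Bob = 3. Strike 3 from Jack.
So Jack = 5.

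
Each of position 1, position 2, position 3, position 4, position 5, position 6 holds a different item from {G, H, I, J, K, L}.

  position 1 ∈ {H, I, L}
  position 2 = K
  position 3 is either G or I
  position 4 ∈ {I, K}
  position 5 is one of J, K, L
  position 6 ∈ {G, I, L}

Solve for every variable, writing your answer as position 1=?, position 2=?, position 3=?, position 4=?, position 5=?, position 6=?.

position 1=H, position 2=K, position 3=G, position 4=I, position 5=J, position 6=L

position 2 must be K (only option left). Strike K from position 4, position 5.
position 4 has just one choice, so position 4 = I. Strike I from position 1, position 3, position 6.
position 3 must be G (only option left). Strike G from position 6.
position 6 has just one choice, so position 6 = L. Eliminate L elsewhere: position 1, position 5.
position 1 must be H (only option left).
position 5's domain is down to {J}, so position 5 = J.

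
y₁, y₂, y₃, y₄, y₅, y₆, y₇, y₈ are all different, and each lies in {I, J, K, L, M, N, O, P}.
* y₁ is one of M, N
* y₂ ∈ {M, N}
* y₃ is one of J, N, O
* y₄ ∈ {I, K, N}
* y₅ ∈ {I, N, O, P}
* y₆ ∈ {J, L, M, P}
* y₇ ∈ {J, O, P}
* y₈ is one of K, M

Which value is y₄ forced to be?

The 8 variables together cover exactly {I, J, K, L, M, N, O, P} — 8 values for 8 variables — and L appears only in y₆'s list, so y₆ = L.
The 2 variables y₁ and y₂ are confined to {M, N}, which locks those values in; drop them from y₃, y₄, y₅, y₈.
That leaves y₈ = K. So y₄ can't be K.
So y₄ = I.

I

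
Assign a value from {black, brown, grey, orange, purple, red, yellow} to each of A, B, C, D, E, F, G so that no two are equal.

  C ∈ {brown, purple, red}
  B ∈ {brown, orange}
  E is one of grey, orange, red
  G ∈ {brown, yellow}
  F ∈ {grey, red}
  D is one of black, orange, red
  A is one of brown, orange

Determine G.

Among the 7 variables, black fits only D (and all 7 values in {black, brown, grey, orange, purple, red, yellow} must be used), so D = black.
The 6 still-open variables together cover exactly {brown, grey, orange, purple, red, yellow} — 6 values for 6 variables — and purple appears only in C's list, so C = purple.
The 5 still-open variables draw from only 5 values {brown, grey, orange, red, yellow}, so each is used; only G can be yellow, hence G = yellow.

yellow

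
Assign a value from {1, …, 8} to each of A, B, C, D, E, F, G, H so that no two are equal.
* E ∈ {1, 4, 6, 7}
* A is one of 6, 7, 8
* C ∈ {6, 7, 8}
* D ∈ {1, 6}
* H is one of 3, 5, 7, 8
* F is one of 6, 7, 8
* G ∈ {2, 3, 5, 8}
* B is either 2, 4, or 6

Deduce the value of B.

A, C, F share exactly the 3 values {6, 7, 8}; by pigeonhole those values go to them, so strike 6, 7, 8 from B, D, E, G, H.
D must be 1 (only option left). So E can't be 1.
E has just one choice, so E = 4. Eliminate 4 elsewhere: B.
So B = 2.

2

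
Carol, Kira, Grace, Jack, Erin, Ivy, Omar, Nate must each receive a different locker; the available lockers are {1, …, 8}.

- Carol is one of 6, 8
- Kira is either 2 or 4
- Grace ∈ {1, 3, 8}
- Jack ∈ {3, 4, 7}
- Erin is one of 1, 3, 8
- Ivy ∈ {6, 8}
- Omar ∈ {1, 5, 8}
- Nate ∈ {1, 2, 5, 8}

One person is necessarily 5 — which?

Omar

The 8 variables draw from only 8 values {1, 2, 3, 4, 5, 6, 7, 8}, so each is used; only Jack can be 7, hence Jack = 7.
The 7 still-open variables together cover exactly {1, 2, 3, 4, 5, 6, 8} — 7 values for 7 variables — and 4 appears only in Kira's list, so Kira = 4.
Among the 6 still-open variables, 2 fits only Nate (and all 6 values in {1, 2, 3, 5, 6, 8} must be used), so Nate = 2.
Among the 5 still-open variables, 5 fits only Omar (and all 5 values in {1, 3, 5, 6, 8} must be used), so Omar = 5.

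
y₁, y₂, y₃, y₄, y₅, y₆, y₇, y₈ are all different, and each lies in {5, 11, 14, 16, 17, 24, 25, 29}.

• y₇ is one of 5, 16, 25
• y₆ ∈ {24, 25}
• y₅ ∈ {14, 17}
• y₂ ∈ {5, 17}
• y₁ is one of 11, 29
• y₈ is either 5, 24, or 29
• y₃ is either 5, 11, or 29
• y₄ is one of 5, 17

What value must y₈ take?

The 8 variables draw from only 8 values {5, 11, 14, 16, 17, 24, 25, 29}, so each is used; only y₅ can be 14, hence y₅ = 14.
Among the 7 still-open variables, 16 fits only y₇ (and all 7 values in {5, 11, 16, 17, 24, 25, 29} must be used), so y₇ = 16.
The 6 still-open variables draw from only 6 values {5, 11, 17, 24, 25, 29}, so each is used; only y₆ can be 25, hence y₆ = 25.
The 5 still-open variables together cover exactly {5, 11, 17, 24, 29} — 5 values for 5 variables — and 24 appears only in y₈'s list, so y₈ = 24.

24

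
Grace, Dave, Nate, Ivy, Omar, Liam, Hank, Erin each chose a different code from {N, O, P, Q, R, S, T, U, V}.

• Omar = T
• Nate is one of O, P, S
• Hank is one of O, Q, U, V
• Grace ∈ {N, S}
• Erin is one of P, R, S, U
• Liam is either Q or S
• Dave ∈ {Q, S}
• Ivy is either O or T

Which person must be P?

Nate

Omar has just one choice, so Omar = T. Eliminate T elsewhere: Ivy.
Ivy must be O (only option left). Eliminate O elsewhere: Nate, Hank.
The 2 variables Dave and Liam are confined to {Q, S}, which locks those values in; drop them from Grace, Nate, Hank, Erin.
So P goes to Nate.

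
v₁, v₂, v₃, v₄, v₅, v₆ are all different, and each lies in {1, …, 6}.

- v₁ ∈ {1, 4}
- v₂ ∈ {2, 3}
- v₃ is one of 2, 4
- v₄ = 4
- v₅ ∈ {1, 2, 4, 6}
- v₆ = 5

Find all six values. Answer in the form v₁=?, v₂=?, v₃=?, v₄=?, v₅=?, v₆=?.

v₁=1, v₂=3, v₃=2, v₄=4, v₅=6, v₆=5

v₄ has just one choice, so v₄ = 4. So v₁, v₃, v₅ can't be 4.
That leaves v₆ = 5.
v₁'s domain is down to {1}, so v₁ = 1. Strike 1 from v₅.
v₃'s domain is down to {2}, so v₃ = 2. Eliminate 2 elsewhere: v₂, v₅.
v₅ must be 6 (only option left).
That leaves v₂ = 3.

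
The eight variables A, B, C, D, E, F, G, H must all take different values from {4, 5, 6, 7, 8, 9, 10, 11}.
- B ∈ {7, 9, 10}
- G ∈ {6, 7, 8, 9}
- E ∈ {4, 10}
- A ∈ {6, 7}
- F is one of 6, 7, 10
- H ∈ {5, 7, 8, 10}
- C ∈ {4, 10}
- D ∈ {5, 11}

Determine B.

The 8 variables draw from only 8 values {4, 5, 6, 7, 8, 9, 10, 11}, so each is used; only D can be 11, hence D = 11.
The 7 still-open variables together cover exactly {4, 5, 6, 7, 8, 9, 10} — 7 values for 7 variables — and 5 appears only in H's list, so H = 5.
The 6 still-open variables together cover exactly {4, 6, 7, 8, 9, 10} — 6 values for 6 variables — and 8 appears only in G's list, so G = 8.
Among the 5 still-open variables, 9 fits only B (and all 5 values in {4, 6, 7, 9, 10} must be used), so B = 9.

9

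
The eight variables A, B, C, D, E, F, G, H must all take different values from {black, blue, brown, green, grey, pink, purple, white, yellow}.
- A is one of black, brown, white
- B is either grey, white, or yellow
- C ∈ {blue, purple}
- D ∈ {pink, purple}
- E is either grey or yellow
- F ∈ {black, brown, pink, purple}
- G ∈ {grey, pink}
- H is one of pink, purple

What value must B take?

Among the 8 variables, blue fits only C (and all 8 values in {black, blue, brown, grey, pink, purple, white, yellow} must be used), so C = blue.
The 2 variables D and H are confined to {pink, purple}, which locks those values in; drop them from F, G.
G has just one choice, so G = grey. Eliminate grey elsewhere: B, E.
E has just one choice, so E = yellow. Remove yellow from B.
So B = white.

white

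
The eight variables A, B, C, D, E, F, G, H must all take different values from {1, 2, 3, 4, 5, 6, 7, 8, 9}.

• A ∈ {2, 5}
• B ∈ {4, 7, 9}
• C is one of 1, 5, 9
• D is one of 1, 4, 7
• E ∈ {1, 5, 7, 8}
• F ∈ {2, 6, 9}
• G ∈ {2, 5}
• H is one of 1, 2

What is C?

9

The 8 variables draw from only 8 values {1, 2, 4, 5, 6, 7, 8, 9}, so each is used; only F can be 6, hence F = 6.
Among the 7 still-open variables, 8 fits only E (and all 7 values in {1, 2, 4, 5, 7, 8, 9} must be used), so E = 8.
The 2 variables A and G are confined to {2, 5}, which locks those values in; drop them from C, H.
H has just one choice, so H = 1. So C, D can't be 1.
So C = 9.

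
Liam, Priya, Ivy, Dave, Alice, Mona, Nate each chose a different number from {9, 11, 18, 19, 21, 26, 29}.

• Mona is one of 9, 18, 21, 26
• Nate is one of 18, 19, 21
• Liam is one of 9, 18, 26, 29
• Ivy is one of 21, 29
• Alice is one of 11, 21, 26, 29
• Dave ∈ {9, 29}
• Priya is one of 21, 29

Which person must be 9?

Among the 7 variables, 11 fits only Alice (and all 7 values in {9, 11, 18, 19, 21, 26, 29} must be used), so Alice = 11.
The 6 still-open variables together cover exactly {9, 18, 19, 21, 26, 29} — 6 values for 6 variables — and 19 appears only in Nate's list, so Nate = 19.
Priya and Ivy between them cover only {21, 29} — a naked pair. Remove those values from Liam, Dave, Mona.
So 9 goes to Dave.

Dave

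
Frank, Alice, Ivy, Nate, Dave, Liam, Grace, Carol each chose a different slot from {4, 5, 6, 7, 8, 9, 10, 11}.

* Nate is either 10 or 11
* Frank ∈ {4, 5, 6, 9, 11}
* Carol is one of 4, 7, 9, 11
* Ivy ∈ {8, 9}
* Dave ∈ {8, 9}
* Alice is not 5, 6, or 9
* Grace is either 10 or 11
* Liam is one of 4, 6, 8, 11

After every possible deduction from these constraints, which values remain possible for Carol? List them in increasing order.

4, 7

The 8 variables together cover exactly {4, 5, 6, 7, 8, 9, 10, 11} — 8 values for 8 variables — and 5 appears only in Frank's list, so Frank = 5.
Among the 7 still-open variables, 6 fits only Liam (and all 7 values in {4, 6, 7, 8, 9, 10, 11} must be used), so Liam = 6.
Ivy and Dave between them cover only {8, 9} — a naked pair. Remove those values from Alice, Carol.
Nate and Grace share exactly the 2 values {10, 11}; by pigeonhole those values go to them, so strike 10, 11 from Alice, Carol.
No further eliminations apply; Carol can still be any of 4, 7.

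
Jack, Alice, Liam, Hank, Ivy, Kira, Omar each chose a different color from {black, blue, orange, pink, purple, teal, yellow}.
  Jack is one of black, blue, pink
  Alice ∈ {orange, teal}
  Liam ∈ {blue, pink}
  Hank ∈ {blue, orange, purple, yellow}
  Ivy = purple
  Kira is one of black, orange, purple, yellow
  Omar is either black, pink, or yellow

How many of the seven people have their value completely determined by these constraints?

2

Ivy must be purple (only option left). Strike purple from Hank, Kira.
Among the 6 still-open variables, teal fits only Alice (and all 6 values in {black, blue, orange, pink, teal, yellow} must be used), so Alice = teal.
Determined: Alice=teal, Ivy=purple. The other people each still have more than one consistent value. That makes 2.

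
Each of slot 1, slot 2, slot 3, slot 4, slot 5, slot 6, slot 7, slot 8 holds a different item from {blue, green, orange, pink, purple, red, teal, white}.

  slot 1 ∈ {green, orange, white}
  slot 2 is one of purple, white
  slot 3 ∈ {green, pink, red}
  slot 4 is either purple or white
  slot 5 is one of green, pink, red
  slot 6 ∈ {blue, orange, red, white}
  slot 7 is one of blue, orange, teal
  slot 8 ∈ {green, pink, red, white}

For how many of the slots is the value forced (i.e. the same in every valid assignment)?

3

Among the 8 variables, teal fits only slot 7 (and all 8 values in {blue, green, orange, pink, purple, red, teal, white} must be used), so slot 7 = teal.
The 7 still-open variables draw from only 7 values {blue, green, orange, pink, purple, red, white}, so each is used; only slot 6 can be blue, hence slot 6 = blue.
Among the 6 still-open variables, orange fits only slot 1 (and all 6 values in {green, orange, pink, purple, red, white} must be used), so slot 1 = orange.
The 2 variables slot 2 and slot 4 are confined to {purple, white}, which locks those values in; drop them from slot 8.
Determined: slot 1=orange, slot 6=blue, slot 7=teal. The other slots each still have more than one consistent value. That makes 3.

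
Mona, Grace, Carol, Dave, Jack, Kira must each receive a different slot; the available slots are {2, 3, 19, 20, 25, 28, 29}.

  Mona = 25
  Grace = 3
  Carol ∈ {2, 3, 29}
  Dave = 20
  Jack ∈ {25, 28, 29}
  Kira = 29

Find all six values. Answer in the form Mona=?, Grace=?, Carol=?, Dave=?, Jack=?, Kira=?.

Mona must be 25 (only option left). Strike 25 from Jack.
Grace must be 3 (only option left). Remove 3 from Carol.
Dave has just one choice, so Dave = 20.
Kira must be 29 (only option left). Remove 29 from Carol, Jack.
Carol has just one choice, so Carol = 2.
Jack has just one choice, so Jack = 28.

Mona=25, Grace=3, Carol=2, Dave=20, Jack=28, Kira=29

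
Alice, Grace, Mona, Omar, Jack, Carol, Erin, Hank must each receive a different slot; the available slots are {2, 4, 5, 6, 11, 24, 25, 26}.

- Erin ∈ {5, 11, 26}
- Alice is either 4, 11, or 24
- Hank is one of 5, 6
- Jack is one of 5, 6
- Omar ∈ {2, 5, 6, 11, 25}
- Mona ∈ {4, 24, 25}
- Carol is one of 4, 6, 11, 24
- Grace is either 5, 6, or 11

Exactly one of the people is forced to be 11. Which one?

The 8 variables together cover exactly {2, 4, 5, 6, 11, 24, 25, 26} — 8 values for 8 variables — and 2 appears only in Omar's list, so Omar = 2.
Among the 7 still-open variables, 25 fits only Mona (and all 7 values in {4, 5, 6, 11, 24, 25, 26} must be used), so Mona = 25.
The 6 still-open variables together cover exactly {4, 5, 6, 11, 24, 26} — 6 values for 6 variables — and 26 appears only in Erin's list, so Erin = 26.
Jack and Hank between them cover only {5, 6} — a naked pair. Remove those values from Grace, Carol.
So 11 goes to Grace.

Grace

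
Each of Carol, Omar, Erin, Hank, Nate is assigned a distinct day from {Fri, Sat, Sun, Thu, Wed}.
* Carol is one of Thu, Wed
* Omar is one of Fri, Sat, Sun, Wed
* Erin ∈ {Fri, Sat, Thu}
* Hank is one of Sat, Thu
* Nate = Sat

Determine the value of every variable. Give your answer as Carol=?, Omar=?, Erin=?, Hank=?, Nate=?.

Carol=Wed, Omar=Sun, Erin=Fri, Hank=Thu, Nate=Sat

Nate has just one choice, so Nate = Sat. Remove Sat from Omar, Erin, Hank.
That leaves Hank = Thu. Eliminate Thu elsewhere: Carol, Erin.
That leaves Carol = Wed. Remove Wed from Omar.
Erin must be Fri (only option left). So Omar can't be Fri.
Omar has just one choice, so Omar = Sun.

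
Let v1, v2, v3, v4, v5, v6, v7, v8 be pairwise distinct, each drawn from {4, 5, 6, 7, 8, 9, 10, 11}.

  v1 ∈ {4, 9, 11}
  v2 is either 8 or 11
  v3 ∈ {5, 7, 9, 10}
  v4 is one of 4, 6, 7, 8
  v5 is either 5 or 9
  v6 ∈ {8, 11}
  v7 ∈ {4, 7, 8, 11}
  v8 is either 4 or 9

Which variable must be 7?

v7

The 8 variables draw from only 8 values {4, 5, 6, 7, 8, 9, 10, 11}, so each is used; only v4 can be 6, hence v4 = 6.
Among the 7 still-open variables, 10 fits only v3 (and all 7 values in {4, 5, 7, 8, 9, 10, 11} must be used), so v3 = 10.
The 6 still-open variables together cover exactly {4, 5, 7, 8, 9, 11} — 6 values for 6 variables — and 5 appears only in v5's list, so v5 = 5.
The 5 still-open variables together cover exactly {4, 7, 8, 9, 11} — 5 values for 5 variables — and 7 appears only in v7's list, so v7 = 7.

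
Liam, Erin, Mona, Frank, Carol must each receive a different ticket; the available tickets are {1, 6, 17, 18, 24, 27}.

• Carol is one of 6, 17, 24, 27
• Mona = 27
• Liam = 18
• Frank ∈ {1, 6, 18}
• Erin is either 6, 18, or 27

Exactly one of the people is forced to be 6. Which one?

Erin

Liam must be 18 (only option left). Eliminate 18 elsewhere: Erin, Frank.
That leaves Mona = 27. Eliminate 27 elsewhere: Erin, Carol.
So 6 goes to Erin.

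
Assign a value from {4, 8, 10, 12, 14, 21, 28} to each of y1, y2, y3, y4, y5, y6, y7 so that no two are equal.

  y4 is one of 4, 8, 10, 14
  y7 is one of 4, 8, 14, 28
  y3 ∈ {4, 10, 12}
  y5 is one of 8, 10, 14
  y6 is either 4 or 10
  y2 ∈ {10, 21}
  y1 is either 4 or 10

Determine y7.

28

Among the 7 variables, 12 fits only y3 (and all 7 values in {4, 8, 10, 12, 14, 21, 28} must be used), so y3 = 12.
The 6 still-open variables draw from only 6 values {4, 8, 10, 14, 21, 28}, so each is used; only y2 can be 21, hence y2 = 21.
Among the 5 still-open variables, 28 fits only y7 (and all 5 values in {4, 8, 10, 14, 28} must be used), so y7 = 28.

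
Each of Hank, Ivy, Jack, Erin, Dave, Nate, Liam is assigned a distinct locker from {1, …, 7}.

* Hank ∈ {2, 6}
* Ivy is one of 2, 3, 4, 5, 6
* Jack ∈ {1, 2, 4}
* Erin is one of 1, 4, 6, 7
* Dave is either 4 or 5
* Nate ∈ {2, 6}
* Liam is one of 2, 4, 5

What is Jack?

1

The 7 variables together cover exactly {1, 2, 3, 4, 5, 6, 7} — 7 values for 7 variables — and 3 appears only in Ivy's list, so Ivy = 3.
The 6 still-open variables together cover exactly {1, 2, 4, 5, 6, 7} — 6 values for 6 variables — and 7 appears only in Erin's list, so Erin = 7.
Among the 5 still-open variables, 1 fits only Jack (and all 5 values in {1, 2, 4, 5, 6} must be used), so Jack = 1.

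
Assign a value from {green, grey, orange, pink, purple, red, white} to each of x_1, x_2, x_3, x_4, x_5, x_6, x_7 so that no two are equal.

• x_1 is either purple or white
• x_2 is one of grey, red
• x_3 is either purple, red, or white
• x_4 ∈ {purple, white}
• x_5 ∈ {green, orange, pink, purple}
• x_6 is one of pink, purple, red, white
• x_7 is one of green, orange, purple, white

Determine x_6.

pink

The 7 variables draw from only 7 values {green, grey, orange, pink, purple, red, white}, so each is used; only x_2 can be grey, hence x_2 = grey.
x_1 and x_4 between them cover only {purple, white} — a naked pair. Remove those values from x_3, x_5, x_6, x_7.
x_3 must be red (only option left). Eliminate red elsewhere: x_6.
So x_6 = pink.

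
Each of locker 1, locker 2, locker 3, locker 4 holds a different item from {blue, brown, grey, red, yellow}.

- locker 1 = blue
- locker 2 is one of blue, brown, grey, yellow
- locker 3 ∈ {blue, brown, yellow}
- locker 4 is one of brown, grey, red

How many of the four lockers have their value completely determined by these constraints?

1

locker 1 has just one choice, so locker 1 = blue. So locker 2, locker 3 can't be blue.
Determined: locker 1=blue. The other lockers each still have more than one consistent value. That makes 1.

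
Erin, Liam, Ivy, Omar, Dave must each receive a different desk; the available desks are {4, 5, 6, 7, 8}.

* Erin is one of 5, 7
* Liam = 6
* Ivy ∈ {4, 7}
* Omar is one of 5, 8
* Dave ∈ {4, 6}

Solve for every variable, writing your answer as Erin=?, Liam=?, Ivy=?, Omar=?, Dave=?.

Erin=5, Liam=6, Ivy=7, Omar=8, Dave=4

Liam has just one choice, so Liam = 6. Strike 6 from Dave.
Dave must be 4 (only option left). Eliminate 4 elsewhere: Ivy.
That leaves Ivy = 7. Strike 7 from Erin.
That leaves Erin = 5. So Omar can't be 5.
That leaves Omar = 8.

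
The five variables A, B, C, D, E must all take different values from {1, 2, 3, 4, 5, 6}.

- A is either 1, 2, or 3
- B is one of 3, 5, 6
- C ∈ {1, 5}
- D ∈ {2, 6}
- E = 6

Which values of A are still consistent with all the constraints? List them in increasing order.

1, 3

E must be 6 (only option left). Strike 6 from B, D.
That leaves D = 2. Remove 2 from A.
No further eliminations apply; A can still be any of 1, 3.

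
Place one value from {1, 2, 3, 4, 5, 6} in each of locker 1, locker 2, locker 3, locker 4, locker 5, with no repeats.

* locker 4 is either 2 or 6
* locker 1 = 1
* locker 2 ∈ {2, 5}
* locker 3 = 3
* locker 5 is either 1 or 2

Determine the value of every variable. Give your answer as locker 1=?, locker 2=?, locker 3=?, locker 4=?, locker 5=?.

locker 1=1, locker 2=5, locker 3=3, locker 4=6, locker 5=2

locker 1 has just one choice, so locker 1 = 1. Eliminate 1 elsewhere: locker 5.
That leaves locker 3 = 3.
locker 5 has just one choice, so locker 5 = 2. So locker 2, locker 4 can't be 2.
locker 2's domain is down to {5}, so locker 2 = 5.
That leaves locker 4 = 6.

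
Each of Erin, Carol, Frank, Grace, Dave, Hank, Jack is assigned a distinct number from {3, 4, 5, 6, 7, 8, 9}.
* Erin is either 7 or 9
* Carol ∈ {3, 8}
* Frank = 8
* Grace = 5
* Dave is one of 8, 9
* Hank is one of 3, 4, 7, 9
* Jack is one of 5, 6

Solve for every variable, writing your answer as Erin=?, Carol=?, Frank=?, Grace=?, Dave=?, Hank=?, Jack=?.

Frank's domain is down to {8}, so Frank = 8. So Carol, Dave can't be 8.
Grace's domain is down to {5}, so Grace = 5. Strike 5 from Jack.
Dave's domain is down to {9}, so Dave = 9. So Erin, Hank can't be 9.
Jack must be 6 (only option left).
Erin's domain is down to {7}, so Erin = 7. Remove 7 from Hank.
That leaves Carol = 3. Remove 3 from Hank.
Hank's domain is down to {4}, so Hank = 4.

Erin=7, Carol=3, Frank=8, Grace=5, Dave=9, Hank=4, Jack=6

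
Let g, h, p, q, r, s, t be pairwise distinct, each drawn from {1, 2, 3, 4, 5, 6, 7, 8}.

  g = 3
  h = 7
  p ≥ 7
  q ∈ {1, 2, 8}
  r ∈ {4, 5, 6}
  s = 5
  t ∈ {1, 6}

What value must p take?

8

g's domain is down to {3}, so g = 3.
That leaves h = 7. Remove 7 from p.
So p = 8.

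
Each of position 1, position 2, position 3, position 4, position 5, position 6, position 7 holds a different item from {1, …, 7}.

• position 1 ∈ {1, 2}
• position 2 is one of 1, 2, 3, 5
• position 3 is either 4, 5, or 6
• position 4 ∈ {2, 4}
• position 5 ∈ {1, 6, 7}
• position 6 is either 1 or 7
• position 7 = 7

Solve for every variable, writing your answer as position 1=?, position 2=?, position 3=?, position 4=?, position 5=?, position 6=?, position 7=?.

position 1=2, position 2=3, position 3=5, position 4=4, position 5=6, position 6=1, position 7=7

position 7 must be 7 (only option left). Strike 7 from position 5, position 6.
position 6 must be 1 (only option left). So position 1, position 2, position 5 can't be 1.
position 1 has just one choice, so position 1 = 2. Eliminate 2 elsewhere: position 2, position 4.
That leaves position 4 = 4. So position 3 can't be 4.
position 5's domain is down to {6}, so position 5 = 6. Strike 6 from position 3.
position 3's domain is down to {5}, so position 3 = 5. Strike 5 from position 2.
position 2 must be 3 (only option left).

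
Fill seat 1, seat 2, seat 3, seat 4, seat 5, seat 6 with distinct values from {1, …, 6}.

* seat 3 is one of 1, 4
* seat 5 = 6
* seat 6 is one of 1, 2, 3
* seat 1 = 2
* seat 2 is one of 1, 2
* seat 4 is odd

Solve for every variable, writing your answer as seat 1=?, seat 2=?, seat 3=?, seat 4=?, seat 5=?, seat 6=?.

seat 1=2, seat 2=1, seat 3=4, seat 4=5, seat 5=6, seat 6=3

seat 1's domain is down to {2}, so seat 1 = 2. Remove 2 from seat 2, seat 6.
seat 2 has just one choice, so seat 2 = 1. So seat 3, seat 4, seat 6 can't be 1.
That leaves seat 3 = 4.
seat 5 has just one choice, so seat 5 = 6.
seat 6's domain is down to {3}, so seat 6 = 3. Remove 3 from seat 4.
That leaves seat 4 = 5.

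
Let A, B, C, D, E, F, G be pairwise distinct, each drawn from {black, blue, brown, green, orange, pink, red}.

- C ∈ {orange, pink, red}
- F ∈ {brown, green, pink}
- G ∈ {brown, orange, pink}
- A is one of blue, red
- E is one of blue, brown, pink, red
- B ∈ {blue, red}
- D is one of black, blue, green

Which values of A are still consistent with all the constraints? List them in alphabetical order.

blue, red

The 7 variables draw from only 7 values {black, blue, brown, green, orange, pink, red}, so each is used; only D can be black, hence D = black.
The 6 still-open variables draw from only 6 values {blue, brown, green, orange, pink, red}, so each is used; only F can be green, hence F = green.
A and B between them cover only {blue, red} — a naked pair. Remove those values from C, E.
No further eliminations apply; A can still be any of blue, red.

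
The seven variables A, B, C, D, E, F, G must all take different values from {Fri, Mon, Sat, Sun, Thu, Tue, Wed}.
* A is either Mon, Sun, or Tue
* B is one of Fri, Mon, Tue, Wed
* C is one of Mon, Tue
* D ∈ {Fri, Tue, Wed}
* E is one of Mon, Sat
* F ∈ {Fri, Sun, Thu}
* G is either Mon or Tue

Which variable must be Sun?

Among the 7 variables, Sat fits only E (and all 7 values in {Fri, Mon, Sat, Sun, Thu, Tue, Wed} must be used), so E = Sat.
The 6 still-open variables draw from only 6 values {Fri, Mon, Sun, Thu, Tue, Wed}, so each is used; only F can be Thu, hence F = Thu.
The 5 still-open variables together cover exactly {Fri, Mon, Sun, Tue, Wed} — 5 values for 5 variables — and Sun appears only in A's list, so A = Sun.

A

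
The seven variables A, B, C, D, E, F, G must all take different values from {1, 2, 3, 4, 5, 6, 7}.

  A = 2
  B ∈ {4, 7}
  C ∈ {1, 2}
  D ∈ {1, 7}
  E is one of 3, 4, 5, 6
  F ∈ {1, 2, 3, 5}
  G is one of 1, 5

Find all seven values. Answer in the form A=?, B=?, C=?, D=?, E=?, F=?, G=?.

A's domain is down to {2}, so A = 2. Remove 2 from C, F.
That leaves C = 1. So D, F, G can't be 1.
That leaves D = 7. Remove 7 from B.
G has just one choice, so G = 5. Strike 5 from E, F.
B must be 4 (only option left). Strike 4 from E.
F must be 3 (only option left). So E can't be 3.
E's domain is down to {6}, so E = 6.

A=2, B=4, C=1, D=7, E=6, F=3, G=5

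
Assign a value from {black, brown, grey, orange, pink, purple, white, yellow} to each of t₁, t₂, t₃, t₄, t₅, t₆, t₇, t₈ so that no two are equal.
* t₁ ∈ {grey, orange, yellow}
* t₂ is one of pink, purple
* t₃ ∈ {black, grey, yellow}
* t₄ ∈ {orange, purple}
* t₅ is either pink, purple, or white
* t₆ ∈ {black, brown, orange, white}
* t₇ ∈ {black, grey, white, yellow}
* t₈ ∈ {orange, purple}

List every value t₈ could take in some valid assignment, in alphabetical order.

orange, purple

The 8 variables together cover exactly {black, brown, grey, orange, pink, purple, white, yellow} — 8 values for 8 variables — and brown appears only in t₆'s list, so t₆ = brown.
t₄ and t₈ share exactly the 2 values {orange, purple}; by pigeonhole those values go to them, so strike orange, purple from t₁, t₂, t₅.
t₂'s domain is down to {pink}, so t₂ = pink. Eliminate pink elsewhere: t₅.
t₅ must be white (only option left). Remove white from t₇.
No further eliminations apply; t₈ can still be any of orange, purple.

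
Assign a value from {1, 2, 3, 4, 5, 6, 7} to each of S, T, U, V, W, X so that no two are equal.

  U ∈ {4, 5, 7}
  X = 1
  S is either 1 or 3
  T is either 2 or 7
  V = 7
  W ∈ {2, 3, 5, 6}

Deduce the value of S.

V has just one choice, so V = 7. Eliminate 7 elsewhere: T, U.
X's domain is down to {1}, so X = 1. Remove 1 from S.
So S = 3.

3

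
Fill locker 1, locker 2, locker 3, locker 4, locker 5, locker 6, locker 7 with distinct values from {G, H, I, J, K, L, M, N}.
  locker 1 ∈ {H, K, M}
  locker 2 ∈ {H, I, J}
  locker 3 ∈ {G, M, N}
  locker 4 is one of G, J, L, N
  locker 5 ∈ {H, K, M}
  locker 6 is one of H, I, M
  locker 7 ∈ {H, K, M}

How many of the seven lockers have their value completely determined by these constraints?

2

The 3 variables locker 1, locker 5, locker 7 are confined to {H, K, M}, which locks those values in; drop them from locker 2, locker 3, locker 6.
locker 6 must be I (only option left). So locker 2 can't be I.
locker 2 must be J (only option left). Strike J from locker 4.
Determined: locker 2=J, locker 6=I. The other lockers each still have more than one consistent value. That makes 2.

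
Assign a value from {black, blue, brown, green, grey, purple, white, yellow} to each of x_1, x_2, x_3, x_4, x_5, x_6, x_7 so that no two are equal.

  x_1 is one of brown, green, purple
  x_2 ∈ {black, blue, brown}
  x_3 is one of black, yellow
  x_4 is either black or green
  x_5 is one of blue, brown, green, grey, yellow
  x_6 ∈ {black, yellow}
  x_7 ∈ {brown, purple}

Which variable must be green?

Among the 7 variables, grey fits only x_5 (and all 7 values in {black, blue, brown, green, grey, purple, yellow} must be used), so x_5 = grey.
Among the 6 still-open variables, blue fits only x_2 (and all 6 values in {black, blue, brown, green, purple, yellow} must be used), so x_2 = blue.
x_3 and x_6 between them cover only {black, yellow} — a naked pair. Remove those values from x_4.
So green goes to x_4.

x_4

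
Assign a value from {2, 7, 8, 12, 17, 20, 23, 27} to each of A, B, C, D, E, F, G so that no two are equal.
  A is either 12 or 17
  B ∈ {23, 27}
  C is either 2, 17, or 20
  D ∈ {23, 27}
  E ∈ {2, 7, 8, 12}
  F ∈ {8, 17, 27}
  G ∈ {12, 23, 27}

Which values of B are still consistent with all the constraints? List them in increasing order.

B and D between them cover only {23, 27} — a naked pair. Remove those values from F, G.
G has just one choice, so G = 12. Strike 12 from A, E.
A's domain is down to {17}, so A = 17. Strike 17 from C, F.
F's domain is down to {8}, so F = 8. Eliminate 8 elsewhere: E.
No further eliminations apply; B can still be any of 23, 27.

23, 27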